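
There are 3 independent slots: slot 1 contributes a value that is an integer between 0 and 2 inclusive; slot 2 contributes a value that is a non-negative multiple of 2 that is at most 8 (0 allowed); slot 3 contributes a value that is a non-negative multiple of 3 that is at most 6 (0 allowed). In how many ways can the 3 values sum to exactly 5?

The generating function for the choices is (1 + y + y²)·(1 + y² + y⁴ + y⁶ + y⁸)·(1 + y³ + y⁶); the count is [y⁵].
(1 + y + y²) has coefficients 1,1,1 for degrees 0…2.
(1 + y² + y⁴ + y⁶ + y⁸) has coefficients 1,0,1,0,1,0 for degrees 0…5.
Finally multiplying by (1 + y³ + y⁶), the product of all factors after the first has coefficients 1,0,1,1,1,1 for degrees 0…5.
[y⁵] = 1·1 + 1·1 + 1·1 = 3.

3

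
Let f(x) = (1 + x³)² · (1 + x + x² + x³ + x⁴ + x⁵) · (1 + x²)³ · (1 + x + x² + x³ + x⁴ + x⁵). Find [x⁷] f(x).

(1 + x³)² has coefficients 1,0,0,2,0,0,1 for degrees 0…6.
(1 + x + x² + x³ + x⁴ + x⁵) has coefficients 1,1,1,1,1,1,0,0 for degrees 0…7.
Multiplying by (1 + x²)³ gives running coefficients 1,1,4,4,7,7,7,7 for degrees 0…7.
Finally multiplying by (1 + x + x² + x³ + x⁴ + x⁵), the product of all factors after the first has coefficients 1,2,6,10,17,24,30,36 for degrees 0…7.
[x⁷] = 1·36 + 2·17 + 1·2 = 72.

72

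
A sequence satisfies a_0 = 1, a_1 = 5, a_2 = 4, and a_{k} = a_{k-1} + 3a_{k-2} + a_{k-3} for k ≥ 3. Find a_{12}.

46621

The ordinary generating function has denominator 1 - x - 3x^2 - x^3.
Iterating the recurrence: a_0,…,a_{12} = 1, 5, 4, 20, 37, 101, 232, 572, 1369, 3317, 7996, 19316, 46621.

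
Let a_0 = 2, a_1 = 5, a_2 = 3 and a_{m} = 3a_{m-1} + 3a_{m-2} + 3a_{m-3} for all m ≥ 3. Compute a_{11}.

1689174

The ordinary generating function has denominator 1 - 3t - 3t^2 - 3t^3.
Iterating the recurrence: a_0,…,a_{11} = 2, 5, 3, 30, 114, 441, 1755, 6930, 27378, 108189, 427491, 1689174.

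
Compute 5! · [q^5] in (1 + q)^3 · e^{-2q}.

The EGF product rule gives c_5 = Σ_{k_1+k_2=5} C(5; k_1,k_2) · ∏ g_i(k_i), where (1+q)^3 gives the falling factorial (3)_k; e^{-2q} gives (-2)^k.
g_1(k) for k = 0…5: 1, 3, 6, 6, 0, 0.
g_2(k) for k = 0…5: 1, -2, 4, -8, 16, -32.
c_5 = Σ_k C(5,k)·g_1(k)·g_2(5−k) = 1·1·(-32) + 5·3·16 + 10·6·(-8) + 10·6·4 = −32 + 240 − 480 + 240 = -32.

-32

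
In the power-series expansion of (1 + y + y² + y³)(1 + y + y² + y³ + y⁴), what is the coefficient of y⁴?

(1 + y + y² + y³) has coefficients 1,1,1,1 for degrees 0…3.
(1 + y + y² + y³ + y⁴) has coefficients 1,1,1,1,1 for degrees 0…4.
[y⁴] = 1·1 + 1·1 + 1·1 + 1·1 = 4.

4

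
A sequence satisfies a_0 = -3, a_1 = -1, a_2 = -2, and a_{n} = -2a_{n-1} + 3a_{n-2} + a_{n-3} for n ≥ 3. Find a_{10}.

The ordinary generating function has denominator 1 + 2z - 3z^2 - z^3.
Iterating the recurrence: a_0,…,a_{10} = -3, -1, -2, -2, -3, -2, -7, 5, -33, 74, -242.

-242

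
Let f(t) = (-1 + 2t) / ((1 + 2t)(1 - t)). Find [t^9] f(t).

Partial fractions give a closed form: a_n = (-4/3)·(-2)^n + (1/3)·1^n.
At n = 9: a_9 = 683.

683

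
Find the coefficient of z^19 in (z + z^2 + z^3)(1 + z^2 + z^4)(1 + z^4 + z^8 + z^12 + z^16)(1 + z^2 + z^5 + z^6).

11

(z + z^2 + z^3) has coefficients 0,1,1,1 for degrees 0…3.
(1 + z^2 + z^4) has coefficients 1,0,1,0,1,0,0,0,0,0,0,0,0,0,0,0,0,0,0,0 for degrees 0…19.
Multiplying by (1 + z^4 + z^8 + z^12 + z^16) gives running coefficients 1,0,1,0,2,0,1,0,2,0,1,0,2,0,1,0,2,0,1,0 for degrees 0…19.
Finally multiplying by (1 + z^2 + z^5 + z^6), the product of all factors after the first has coefficients 1,0,2,0,3,1,4,1,4,2,5,1,4,2,5,1,4,2,5,1 for degrees 0…19.
[z^19] = 1·5 + 1·2 + 1·4 = 11.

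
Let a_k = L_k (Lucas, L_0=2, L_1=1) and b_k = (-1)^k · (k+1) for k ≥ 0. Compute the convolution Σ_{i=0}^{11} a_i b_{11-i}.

44

Write out a_i and b_{11-i} for i = 0,…,11 and sum the products.
Σ = 2·(-12) + 1·11 + 3·(-10) + 4·9 + 7·(-8) + 11·7 + 18·(-6) + 29·5 + 47·(-4) + 76·3 + 123·(-2) + 199·1 = 44.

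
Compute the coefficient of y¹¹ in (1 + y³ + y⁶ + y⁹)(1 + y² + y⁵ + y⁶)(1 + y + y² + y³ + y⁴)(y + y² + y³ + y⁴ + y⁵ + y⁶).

(1 + y³ + y⁶ + y⁹) has coefficients 1,0,0,1,0,0,1,0,0,1 for degrees 0…9.
(1 + y² + y⁵ + y⁶) has coefficients 1,0,1,0,0,1,1,0,0,0,0,0 for degrees 0…11.
Multiplying by (1 + y + y² + y³ + y⁴) gives running coefficients 1,1,2,2,2,2,3,2,2,2,1,0 for degrees 0…11.
Finally multiplying by (y + y² + y³ + y⁴ + y⁵ + y⁶), the product of all factors after the first has coefficients 0,1,2,4,6,8,10,12,13,13,13,12 for degrees 0…11.
[y¹¹] = 1·12 + 1·13 + 1·8 + 1·2 = 35.

35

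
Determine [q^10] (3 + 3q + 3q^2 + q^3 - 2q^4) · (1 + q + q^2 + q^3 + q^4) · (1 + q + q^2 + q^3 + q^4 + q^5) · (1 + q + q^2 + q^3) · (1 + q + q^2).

(3 + 3q + 3q^2 + q^3 - 2q^4) has coefficients 3,3,3,1,-2 for degrees 0…4.
(1 + q + q^2 + q^3 + q^4) has coefficients 1,1,1,1,1,0,0,0,0,0,0 for degrees 0…10.
Multiplying by (1 + q + q^2 + q^3 + q^4 + q^5) gives running coefficients 1,2,3,4,5,5,4,3,2,1,0 for degrees 0…10.
Multiplying by (1 + q + q^2 + q^3) gives running coefficients 1,3,6,10,14,17,18,17,14,10,6 for degrees 0…10.
Finally multiplying by (1 + q + q^2), the product of all factors after the first has coefficients 1,4,10,19,30,41,49,52,49,41,30 for degrees 0…10.
[q^10] = 3·30 + 3·41 + 3·49 + 1·52 − 2·49 = 314.

314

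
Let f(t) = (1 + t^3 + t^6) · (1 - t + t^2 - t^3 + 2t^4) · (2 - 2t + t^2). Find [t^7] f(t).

3

(1 + t^3 + t^6) has coefficients 1,0,0,1,0,0,1 for degrees 0…6.
(1 - t + t^2 - t^3 + 2t^4) has coefficients 1,-1,1,-1,2,0,0,0 for degrees 0…7.
Finally multiplying by (2 - 2t + t^2), the product of all factors after the first has coefficients 2,-4,5,-5,7,-5,2,0 for degrees 0…7.
[t^7] = 1·0 + 1·7 + 1·(-4) = 3.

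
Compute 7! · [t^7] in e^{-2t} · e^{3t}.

1

The EGF product rule gives c_7 = Σ_{k_1+k_2=7} C(7; k_1,k_2) · ∏ g_i(k_i), where e^{-2t} gives (-2)^k; e^{3t} gives (3)^k.
g_1(k) for k = 0…7: 1, -2, 4, -8, 16, -32, 64, -128.
g_2(k) for k = 0…7: 1, 3, 9, 27, 81, 243, 729, 2187.
c_7 = Σ_k C(7,k)·g_1(k)·g_2(7−k) = 1·1·2187 + 7·(-2)·729 + 21·4·243 + 35·(-8)·81 + 35·16·27 + 21·(-32)·9 + 7·64·3 + 1·(-128)·1 = 2187 − 10206 + 20412 − 22680 + 15120 − 6048 + 1344 − 128 = 1.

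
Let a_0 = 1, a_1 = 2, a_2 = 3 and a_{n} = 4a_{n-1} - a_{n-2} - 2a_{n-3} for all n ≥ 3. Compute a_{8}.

The ordinary generating function has denominator 1 - 4q + q^2 + 2q^3.
Iterating the recurrence: a_0,…,a_{8} = 1, 2, 3, 8, 25, 86, 303, 1076, 3829.

3829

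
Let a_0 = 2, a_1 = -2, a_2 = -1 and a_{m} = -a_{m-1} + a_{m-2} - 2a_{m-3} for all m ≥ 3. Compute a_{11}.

The ordinary generating function has denominator 1 + y - y^2 + 2y^3.
Iterating the recurrence: a_0,…,a_{11} = 2, -2, -1, -5, 8, -11, 29, -56, 107, -221, 440, -875.

-875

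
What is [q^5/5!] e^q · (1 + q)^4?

The EGF product rule gives c_5 = Σ_{k_1+k_2=5} C(5; k_1,k_2) · ∏ g_i(k_i), where e^q gives (1)^k; (1+q)^4 gives the falling factorial (4)_k.
g_1(k) for k = 0…5: 1, 1, 1, 1, 1, 1.
g_2(k) for k = 0…5: 1, 4, 12, 24, 24, 0.
c_5 = Σ_k C(5,k)·g_1(k)·g_2(5−k) = 5·1·24 + 10·1·24 + 10·1·12 + 5·1·4 + 1·1·1 = 120 + 240 + 120 + 20 + 1 = 501.

501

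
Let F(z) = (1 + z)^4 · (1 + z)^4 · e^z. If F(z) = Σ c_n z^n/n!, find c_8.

1441729

The EGF product rule gives c_8 = Σ_{k_1+k_2+k_3=8} C(8; k_1,k_2,k_3) · ∏ g_i(k_i), where (1+z)^4 gives the falling factorial (4)_k; (1+z)^4 gives the falling factorial (4)_k; e^z gives (1)^k.
g_1(k) for k = 0…8: 1, 4, 12, 24, 24, 0, 0, 0, 0.
g_2(k) for k = 0…8: 1, 4, 12, 24, 24, 0, 0, 0, 0.
g_3(k) for k = 0…8: 1, 1, 1, 1, 1, 1, 1, 1, 1.
First combine the last two factors: h(k) = Σ_j C(k,j)·g_2(j)·g_3(k−j) for k = 0…8: 1, 5, 21, 73, 209, 501, 1045, 1961, 3393.
c_8 = Σ_k C(8,k)·g_1(k)·h(8−k) = 1·1·3393 + 8·4·1961 + 28·12·1045 + 56·24·501 + 70·24·209 = 3393 + 62752 + 351120 + 673344 + 351120 = 1441729.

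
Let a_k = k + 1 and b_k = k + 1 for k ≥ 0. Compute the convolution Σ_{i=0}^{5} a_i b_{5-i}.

56

Write out a_i and b_{5-i} for i = 0,…,5 and sum the products.
Σ = 1·6 + 2·5 + 3·4 + 4·3 + 5·2 + 6·1 = 56.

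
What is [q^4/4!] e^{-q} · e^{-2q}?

81

The EGF product rule gives c_4 = Σ_{k_1+k_2=4} C(4; k_1,k_2) · ∏ g_i(k_i), where e^{-q} gives (-1)^k; e^{-2q} gives (-2)^k.
g_1(k) for k = 0…4: 1, -1, 1, -1, 1.
g_2(k) for k = 0…4: 1, -2, 4, -8, 16.
c_4 = Σ_k C(4,k)·g_1(k)·g_2(4−k) = 1·1·16 + 4·(-1)·(-8) + 6·1·4 + 4·(-1)·(-2) + 1·1·1 = 16 + 32 + 24 + 8 + 1 = 81.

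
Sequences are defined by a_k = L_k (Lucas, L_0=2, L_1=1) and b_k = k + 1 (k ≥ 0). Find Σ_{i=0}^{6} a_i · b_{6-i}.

112

Write out a_i and b_{6-i} for i = 0,…,6 and sum the products.
Σ = 2·7 + 1·6 + 3·5 + 4·4 + 7·3 + 11·2 + 18·1 = 112.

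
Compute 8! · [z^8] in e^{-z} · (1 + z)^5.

-1159

The EGF product rule gives c_8 = Σ_{k_1+k_2=8} C(8; k_1,k_2) · ∏ g_i(k_i), where e^{-z} gives (-1)^k; (1+z)^5 gives the falling factorial (5)_k.
g_1(k) for k = 0…8: 1, -1, 1, -1, 1, -1, 1, -1, 1.
g_2(k) for k = 0…8: 1, 5, 20, 60, 120, 120, 0, 0, 0.
c_8 = Σ_k C(8,k)·g_1(k)·g_2(8−k) = 56·(-1)·120 + 70·1·120 + 56·(-1)·60 + 28·1·20 + 8·(-1)·5 + 1·1·1 = −6720 + 8400 − 3360 + 560 − 40 + 1 = -1159.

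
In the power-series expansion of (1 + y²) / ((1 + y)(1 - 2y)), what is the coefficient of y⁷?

106

The denominator gives the recurrence a_n = a_(n−1) + 2a_(n−2) for n ≥ 3; the numerator fixes a_0 = 1, a_1 = 1, a_2 = 4.
Iterating: 1, 1, 4, 6, 14, 26, 54, 106, so a_7 = 106.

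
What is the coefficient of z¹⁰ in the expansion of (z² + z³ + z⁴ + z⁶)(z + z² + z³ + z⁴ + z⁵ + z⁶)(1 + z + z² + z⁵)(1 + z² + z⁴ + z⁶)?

(z² + z³ + z⁴ + z⁶) has coefficients 0,0,1,1,1,0,1 for degrees 0…6.
(z + z² + z³ + z⁴ + z⁵ + z⁶) has coefficients 0,1,1,1,1,1,1,0,0,0,0 for degrees 0…10.
Multiplying by (1 + z + z² + z⁵) gives running coefficients 0,1,2,3,3,3,4,3,2,1,1 for degrees 0…10.
Finally multiplying by (1 + z² + z⁴ + z⁶), the product of all factors after the first has coefficients 0,1,2,4,5,7,9,10,11,10,10 for degrees 0…10.
[z¹⁰] = 1·11 + 1·10 + 1·9 + 1·5 = 35.

35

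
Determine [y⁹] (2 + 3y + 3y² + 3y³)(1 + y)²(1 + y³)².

(2 + 3y + 3y² + 3y³) has coefficients 2,3,3,3 for degrees 0…3.
(1 + y)² has coefficients 1,2,1,0,0,0,0,0,0,0 for degrees 0…9.
Finally multiplying by (1 + y³)², the product of all factors after the first has coefficients 1,2,1,2,4,2,1,2,1,0 for degrees 0…9.
[y⁹] = 2·0 + 3·1 + 3·2 + 3·1 = 12.

12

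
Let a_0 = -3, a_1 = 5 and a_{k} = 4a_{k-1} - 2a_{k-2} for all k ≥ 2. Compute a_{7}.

The ordinary generating function has denominator 1 - 4q + 2q^2.
Iterating the recurrence: a_0,…,a_{7} = -3, 5, 26, 94, 324, 1108, 3784, 12920.

12920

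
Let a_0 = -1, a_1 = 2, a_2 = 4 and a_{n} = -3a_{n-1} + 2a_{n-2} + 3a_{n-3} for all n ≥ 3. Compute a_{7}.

The ordinary generating function has denominator 1 + 3y - 2y^2 - 3y^3.
Iterating the recurrence: a_0,…,a_{7} = -1, 2, 4, -11, 47, -151, 514, -1703.

-1703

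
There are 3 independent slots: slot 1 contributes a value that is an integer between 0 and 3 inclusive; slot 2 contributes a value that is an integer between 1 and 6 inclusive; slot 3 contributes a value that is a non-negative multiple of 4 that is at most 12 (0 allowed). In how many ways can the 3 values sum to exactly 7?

The generating function for the choices is (1 + t + t^2 + t^3)·(t + t^2 + t^3 + t^4 + t^5 + t^6)·(1 + t^4 + t^8 + t^12); the count is [t^7].
(1 + t + t^2 + t^3) has coefficients 1,1,1,1 for degrees 0…3.
(t + t^2 + t^3 + t^4 + t^5 + t^6) has coefficients 0,1,1,1,1,1,1,0 for degrees 0…7.
Finally multiplying by (1 + t^4 + t^8 + t^12), the product of all factors after the first has coefficients 0,1,1,1,1,2,2,1 for degrees 0…7.
[t^7] = 1·1 + 1·2 + 1·2 + 1·1 = 6.

6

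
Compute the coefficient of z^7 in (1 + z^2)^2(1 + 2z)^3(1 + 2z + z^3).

57

(1 + z^2)^2 has coefficients 1,0,2,0,1 for degrees 0…4.
(1 + 2z)^3 has coefficients 1,6,12,8,0,0,0,0 for degrees 0…7.
Finally multiplying by (1 + 2z + z^3), the product of all factors after the first has coefficients 1,8,24,33,22,12,8,0 for degrees 0…7.
[z^7] = 1·0 + 2·12 + 1·33 = 57.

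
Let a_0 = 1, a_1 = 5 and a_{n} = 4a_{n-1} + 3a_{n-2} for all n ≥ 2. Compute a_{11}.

23214443

The ordinary generating function has denominator 1 - 4x - 3x^2.
Iterating the recurrence: a_0,…,a_{11} = 1, 5, 23, 107, 497, 2309, 10727, 49835, 231521, 1075589, 4996919, 23214443.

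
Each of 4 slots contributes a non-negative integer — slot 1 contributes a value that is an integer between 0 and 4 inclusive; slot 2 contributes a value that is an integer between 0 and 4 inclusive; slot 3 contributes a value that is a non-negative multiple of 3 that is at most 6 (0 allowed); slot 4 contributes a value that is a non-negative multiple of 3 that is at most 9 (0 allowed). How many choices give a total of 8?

18

The generating function for the choices is (1 + x + x^2 + x^3 + x^4)·(1 + x + x^2 + x^3 + x^4)·(1 + x^3 + x^6)·(1 + x^3 + x^6 + x^9); the count is [x^8].
(1 + x + x^2 + x^3 + x^4) has coefficients 1,1,1,1,1 for degrees 0…4.
(1 + x + x^2 + x^3 + x^4) has coefficients 1,1,1,1,1,0,0,0,0 for degrees 0…8.
Multiplying by (1 + x^3 + x^6) gives running coefficients 1,1,1,2,2,1,2,2,1 for degrees 0…8.
Finally multiplying by (1 + x^3 + x^6 + x^9), the product of all factors after the first has coefficients 1,1,1,3,3,2,5,5,3 for degrees 0…8.
[x^8] = 1·3 + 1·5 + 1·5 + 1·2 + 1·3 = 18.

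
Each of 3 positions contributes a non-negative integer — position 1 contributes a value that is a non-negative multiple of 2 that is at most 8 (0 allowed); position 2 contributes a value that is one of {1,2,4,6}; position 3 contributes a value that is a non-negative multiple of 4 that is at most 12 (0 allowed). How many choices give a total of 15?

The generating function for the choices is (1 + y² + y⁴ + y⁶ + y⁸)·(y + y² + y⁴ + y⁶)·(1 + y⁴ + y⁸ + y¹²); the count is [y¹⁵].
(1 + y² + y⁴ + y⁶ + y⁸) has coefficients 1,0,1,0,1,0,1,0,1 for degrees 0…8.
(y + y² + y⁴ + y⁶) has coefficients 0,1,1,0,1,0,1,0,0,0,0,0,0,0,0,0 for degrees 0…15.
Finally multiplying by (1 + y⁴ + y⁸ + y¹²), the product of all factors after the first has coefficients 0,1,1,0,1,1,2,0,1,1,2,0,1,1,2,0 for degrees 0…15.
[y¹⁵] = 1·0 + 1·1 + 1·0 + 1·1 + 1·0 = 2.

2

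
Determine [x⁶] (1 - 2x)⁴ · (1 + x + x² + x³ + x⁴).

(1 - 2x)⁴ has coefficients 1,-8,24,-32,16 for degrees 0…4.
(1 + x + x² + x³ + x⁴) has coefficients 1,1,1,1,1,0,0 for degrees 0…6.
[x⁶] = 1·0 − 8·0 + 24·1 − 32·1 + 16·1 = 8.

8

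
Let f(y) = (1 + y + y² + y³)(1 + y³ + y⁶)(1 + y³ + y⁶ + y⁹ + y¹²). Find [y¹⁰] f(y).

(1 + y + y² + y³) has coefficients 1,1,1,1 for degrees 0…3.
(1 + y³ + y⁶) has coefficients 1,0,0,1,0,0,1,0,0,0,0 for degrees 0…10.
Finally multiplying by (1 + y³ + y⁶ + y⁹ + y¹²), the product of all factors after the first has coefficients 1,0,0,2,0,0,3,0,0,3,0 for degrees 0…10.
[y¹⁰] = 1·0 + 1·3 + 1·0 + 1·0 = 3.

3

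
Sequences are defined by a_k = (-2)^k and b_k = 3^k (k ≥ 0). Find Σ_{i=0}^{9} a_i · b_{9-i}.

The convolution is the x^9 coefficient of A(x)B(x).
Σ = 1·19683 − 2·6561 + 4·2187 − 8·729 + 16·243 − 32·81 + 64·27 − 128·9 + 256·3 − 512·1 = 11605.

11605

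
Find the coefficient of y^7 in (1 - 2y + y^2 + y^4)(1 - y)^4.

(1 - 2y + y^2 + y^4) has coefficients 1,-2,1,0,1 for degrees 0…4.
(1 - y)^4 has coefficients 1,-4,6,-4,1,0,0,0 for degrees 0…7.
[y^7] = 1·0 − 2·0 + 1·0 + 1·(-4) = -4.

-4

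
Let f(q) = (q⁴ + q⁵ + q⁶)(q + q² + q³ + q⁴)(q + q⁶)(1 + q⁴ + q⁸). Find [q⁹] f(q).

3

(q⁴ + q⁵ + q⁶) has coefficients 0,0,0,0,1,1,1 for degrees 0…6.
(q + q² + q³ + q⁴) has coefficients 0,1,1,1,1,0,0,0,0,0 for degrees 0…9.
Multiplying by (q + q⁶) gives running coefficients 0,0,1,1,1,1,0,1,1,1 for degrees 0…9.
Finally multiplying by (1 + q⁴ + q⁸), the product of all factors after the first has coefficients 0,0,1,1,1,1,1,2,2,2 for degrees 0…9.
[q⁹] = 1·1 + 1·1 + 1·1 = 3.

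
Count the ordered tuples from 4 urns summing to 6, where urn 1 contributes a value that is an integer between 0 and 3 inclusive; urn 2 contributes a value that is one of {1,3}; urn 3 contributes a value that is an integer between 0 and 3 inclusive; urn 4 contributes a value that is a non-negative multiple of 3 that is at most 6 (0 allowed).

10

The generating function for the choices is (1 + x + x² + x³)·(x + x³)·(1 + x + x² + x³)·(1 + x³ + x⁶); the count is [x⁶].
(1 + x + x² + x³) has coefficients 1,1,1,1 for degrees 0…3.
(x + x³) has coefficients 0,1,0,1,0,0,0 for degrees 0…6.
Multiplying by (1 + x + x² + x³) gives running coefficients 0,1,1,2,2,1,1 for degrees 0…6.
Finally multiplying by (1 + x³ + x⁶), the product of all factors after the first has coefficients 0,1,1,2,3,2,3 for degrees 0…6.
[x⁶] = 1·3 + 1·2 + 1·3 + 1·2 = 10.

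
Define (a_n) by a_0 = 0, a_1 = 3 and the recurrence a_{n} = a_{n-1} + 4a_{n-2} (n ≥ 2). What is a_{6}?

The ordinary generating function has denominator 1 - q - 4q^2.
Iterating the recurrence: a_0,…,a_{6} = 0, 3, 3, 15, 27, 87, 195.

195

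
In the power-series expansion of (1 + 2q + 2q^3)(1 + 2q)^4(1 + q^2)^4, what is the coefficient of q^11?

594

(1 + 2q + 2q^3) has coefficients 1,2,0,2 for degrees 0…3.
(1 + 2q)^4 has coefficients 1,8,24,32,16,0,0,0,0,0,0,0 for degrees 0…11.
Finally multiplying by (1 + q^2)^4, the product of all factors after the first has coefficients 1,8,28,64,118,176,212,224,193,136,88,32 for degrees 0…11.
[q^11] = 1·32 + 2·88 + 2·193 = 594.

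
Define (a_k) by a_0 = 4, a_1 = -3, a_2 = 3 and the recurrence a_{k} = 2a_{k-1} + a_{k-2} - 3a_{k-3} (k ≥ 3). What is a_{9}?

The ordinary generating function has denominator 1 - 2q - q^2 + 3q^3.
Iterating the recurrence: a_0,…,a_{9} = 4, -3, 3, -9, -6, -30, -39, -90, -129, -231.

-231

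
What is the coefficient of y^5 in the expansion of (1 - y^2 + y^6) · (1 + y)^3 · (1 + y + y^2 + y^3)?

-4

(1 - y^2 + y^6) has coefficients 1,0,-1,0,0,0 for degrees 0…5.
(1 + y)^3 has coefficients 1,3,3,1,0,0 for degrees 0…5.
Finally multiplying by (1 + y + y^2 + y^3), the product of all factors after the first has coefficients 1,4,7,8,7,4 for degrees 0…5.
[y^5] = 1·4 − 1·8 = -4.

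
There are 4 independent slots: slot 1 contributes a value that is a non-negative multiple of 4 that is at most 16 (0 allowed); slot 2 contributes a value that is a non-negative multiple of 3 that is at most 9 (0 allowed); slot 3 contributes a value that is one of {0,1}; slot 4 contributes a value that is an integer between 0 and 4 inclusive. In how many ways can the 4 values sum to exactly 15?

10

The generating function for the choices is (1 + x^4 + x^8 + x^12 + x^16)·(1 + x^3 + x^6 + x^9)·(1 + x)·(1 + x + x^2 + x^3 + x^4); the count is [x^15].
(1 + x^4 + x^8 + x^12 + x^16) has coefficients 1,0,0,0,1,0,0,0,1,0,0,0,1,0,0,0 for degrees 0…15.
(1 + x^3 + x^6 + x^9) has coefficients 1,0,0,1,0,0,1,0,0,1,0,0,0,0,0,0 for degrees 0…15.
Multiplying by (1 + x) gives running coefficients 1,1,0,1,1,0,1,1,0,1,1,0,0,0,0,0 for degrees 0…15.
Finally multiplying by (1 + x + x^2 + x^3 + x^4), the product of all factors after the first has coefficients 1,2,2,3,4,3,3,4,3,3,4,3,2,2,1,0 for degrees 0…15.
[x^15] = 1·0 + 1·3 + 1·4 + 1·3 = 10.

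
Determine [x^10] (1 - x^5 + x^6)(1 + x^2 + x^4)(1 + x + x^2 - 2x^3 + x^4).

4

(1 - x^5 + x^6) has coefficients 1,0,0,0,0,-1,1 for degrees 0…6.
(1 + x^2 + x^4) has coefficients 1,0,1,0,1,0,0,0,0,0,0 for degrees 0…10.
Finally multiplying by (1 + x + x^2 - 2x^3 + x^4), the product of all factors after the first has coefficients 1,1,2,-1,3,-1,2,-2,1,0,0 for degrees 0…10.
[x^10] = 1·0 − 1·(-1) + 1·3 = 4.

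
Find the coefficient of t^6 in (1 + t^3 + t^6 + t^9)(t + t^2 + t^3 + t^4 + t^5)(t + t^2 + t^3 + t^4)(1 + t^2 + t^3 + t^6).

11

(1 + t^3 + t^6 + t^9) has coefficients 1,0,0,1,0,0,1 for degrees 0…6.
(t + t^2 + t^3 + t^4 + t^5) has coefficients 0,1,1,1,1,1,0 for degrees 0…6.
Multiplying by (t + t^2 + t^3 + t^4) gives running coefficients 0,0,1,2,3,4,4 for degrees 0…6.
Finally multiplying by (1 + t^2 + t^3 + t^6), the product of all factors after the first has coefficients 0,0,1,2,4,7,9 for degrees 0…6.
[t^6] = 1·9 + 1·2 + 1·0 = 11.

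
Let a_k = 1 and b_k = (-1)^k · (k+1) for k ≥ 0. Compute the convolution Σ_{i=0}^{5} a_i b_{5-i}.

-3

The convolution is the t^5 coefficient of A(t)B(t).
Σ = 1·(-6) + 1·5 + 1·(-4) + 1·3 + 1·(-2) + 1·1 = -3.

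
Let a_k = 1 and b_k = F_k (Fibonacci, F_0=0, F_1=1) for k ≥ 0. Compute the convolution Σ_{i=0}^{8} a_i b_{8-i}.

The convolution is the x^8 coefficient of A(x)B(x).
Σ = 1·21 + 1·13 + 1·8 + 1·5 + 1·3 + 1·2 + 1·1 + 1·1 + 1·0 = 54.

54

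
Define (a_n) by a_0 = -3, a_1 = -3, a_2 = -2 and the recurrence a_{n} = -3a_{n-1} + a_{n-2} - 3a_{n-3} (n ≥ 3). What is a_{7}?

The ordinary generating function has denominator 1 + 3x - x^2 + 3x^3.
Iterating the recurrence: a_0,…,a_{7} = -3, -3, -2, 12, -29, 105, -380, 1332.

1332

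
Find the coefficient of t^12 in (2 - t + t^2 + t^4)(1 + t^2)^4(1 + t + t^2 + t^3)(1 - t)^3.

-32

(2 - t + t^2 + t^4) has coefficients 2,-1,1,0,1 for degrees 0…4.
(1 + t^2)^4 has coefficients 1,0,4,0,6,0,4,0,1,0,0,0,0 for degrees 0…12.
Multiplying by (1 + t + t^2 + t^3) gives running coefficients 1,1,5,5,10,10,10,10,5,5,1,1,0 for degrees 0…12.
Finally multiplying by (1 - t)^3, the product of all factors after the first has coefficients 1,-2,5,-8,9,-10,5,0,-5,10,-9,8,-5 for degrees 0…12.
[t^12] = 2·(-5) − 1·8 + 1·(-9) + 1·(-5) = -32.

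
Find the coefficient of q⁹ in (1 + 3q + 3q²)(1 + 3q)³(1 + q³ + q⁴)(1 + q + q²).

(1 + 3q + 3q²) has coefficients 1,3,3 for degrees 0…2.
(1 + 3q)³ has coefficients 1,9,27,27,0,0,0,0,0,0 for degrees 0…9.
Multiplying by (1 + q³ + q⁴) gives running coefficients 1,9,27,28,10,36,54,27,0,0 for degrees 0…9.
Finally multiplying by (1 + q + q²), the product of all factors after the first has coefficients 1,10,37,64,65,74,100,117,81,27 for degrees 0…9.
[q⁹] = 1·27 + 3·81 + 3·117 = 621.

621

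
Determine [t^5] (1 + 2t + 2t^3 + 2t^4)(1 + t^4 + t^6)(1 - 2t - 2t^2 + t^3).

(1 + 2t + 2t^3 + 2t^4) has coefficients 1,2,0,2,2 for degrees 0…4.
(1 + t^4 + t^6) has coefficients 1,0,0,0,1,0 for degrees 0…5.
Finally multiplying by (1 - 2t - 2t^2 + t^3), the product of all factors after the first has coefficients 1,-2,-2,1,1,-2 for degrees 0…5.
[t^5] = 1·(-2) + 2·1 + 2·(-2) + 2·(-2) = -8.

-8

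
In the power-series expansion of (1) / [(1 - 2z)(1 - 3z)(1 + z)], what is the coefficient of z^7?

4750

The denominator gives the recurrence a_n = 4a_(n−1) − a_(n−2) − 6a_(n−3) for n ≥ 3; the numerator fixes a_0 = 1, a_1 = 4, a_2 = 15.
Iterating: 1, 4, 15, 50, 161, 504, 1555, 4750, so a_7 = 4750.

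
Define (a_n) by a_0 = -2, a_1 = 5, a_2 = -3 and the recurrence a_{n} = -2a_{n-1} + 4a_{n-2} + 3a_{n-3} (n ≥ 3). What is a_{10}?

The ordinary generating function has denominator 1 + 2y - 4y^2 - 3y^3.
Iterating the recurrence: a_0,…,a_{10} = -2, 5, -3, 20, -37, 145, -378, 1225, -3527, 10820, -32073.

-32073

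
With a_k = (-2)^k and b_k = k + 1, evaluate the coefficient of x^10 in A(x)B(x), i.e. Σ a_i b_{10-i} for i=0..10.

Write out a_i and b_{10-i} for i = 0,…,10 and sum the products.
Σ = 1·11 − 2·10 + 4·9 − 8·8 + 16·7 − 32·6 + 64·5 − 128·4 + 256·3 − 512·2 + 1024·1 = 459.

459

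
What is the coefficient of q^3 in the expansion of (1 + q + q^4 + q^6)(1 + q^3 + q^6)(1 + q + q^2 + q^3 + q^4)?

(1 + q + q^4 + q^6) has coefficients 1,1,0,0 for degrees 0…3.
(1 + q^3 + q^6) has coefficients 1,0,0,1 for degrees 0…3.
Finally multiplying by (1 + q + q^2 + q^3 + q^4), the product of all factors after the first has coefficients 1,1,1,2 for degrees 0…3.
[q^3] = 1·2 + 1·1 = 3.

3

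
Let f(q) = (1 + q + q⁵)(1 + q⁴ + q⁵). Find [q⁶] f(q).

(1 + q + q⁵) has coefficients 1,1,0,0,0,1 for degrees 0…5.
(1 + q⁴ + q⁵) has coefficients 1,0,0,0,1,1,0 for degrees 0…6.
[q⁶] = 1·0 + 1·1 + 1·0 = 1.

1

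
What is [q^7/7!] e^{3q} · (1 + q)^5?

435942

The EGF product rule gives c_7 = Σ_{k_1+k_2=7} C(7; k_1,k_2) · ∏ g_i(k_i), where e^{3q} gives (3)^k; (1+q)^5 gives the falling factorial (5)_k.
g_1(k) for k = 0…7: 1, 3, 9, 27, 81, 243, 729, 2187.
g_2(k) for k = 0…7: 1, 5, 20, 60, 120, 120, 0, 0.
c_7 = Σ_k C(7,k)·g_1(k)·g_2(7−k) = 21·9·120 + 35·27·120 + 35·81·60 + 21·243·20 + 7·729·5 + 1·2187·1 = 22680 + 113400 + 170100 + 102060 + 25515 + 2187 = 435942.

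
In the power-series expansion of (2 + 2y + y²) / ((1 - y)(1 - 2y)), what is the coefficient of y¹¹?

13307

The denominator gives the recurrence a_n = 3a_(n−1) − 2a_(n−2) for n ≥ 3; the numerator fixes a_0 = 2, a_1 = 8, a_2 = 21.
Iterating: 2, 8, 21, 47, 99, 203, 411, 827, 1659, 3323, 6651, 13307, so a_11 = 13307.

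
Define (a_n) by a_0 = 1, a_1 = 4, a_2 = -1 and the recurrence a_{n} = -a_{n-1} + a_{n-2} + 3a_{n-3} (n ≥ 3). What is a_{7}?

The ordinary generating function has denominator 1 + z - z^2 - 3z^3.
Iterating the recurrence: a_0,…,a_{7} = 1, 4, -1, 8, 3, 2, 25, -14.

-14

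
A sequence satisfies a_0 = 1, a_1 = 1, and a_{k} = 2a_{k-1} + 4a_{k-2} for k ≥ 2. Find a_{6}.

576

The ordinary generating function has denominator 1 - 2q - 4q^2.
Iterating the recurrence: a_0,…,a_{6} = 1, 1, 6, 16, 56, 176, 576.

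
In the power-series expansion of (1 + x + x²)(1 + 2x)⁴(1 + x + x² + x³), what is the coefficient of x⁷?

136

(1 + x + x²) has coefficients 1,1,1 for degrees 0…2.
(1 + 2x)⁴ has coefficients 1,8,24,32,16,0,0,0 for degrees 0…7.
Finally multiplying by (1 + x + x² + x³), the product of all factors after the first has coefficients 1,9,33,65,80,72,48,16 for degrees 0…7.
[x⁷] = 1·16 + 1·48 + 1·72 = 136.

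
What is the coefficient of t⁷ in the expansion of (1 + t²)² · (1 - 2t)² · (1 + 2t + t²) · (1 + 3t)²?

(1 + t²)² has coefficients 1,0,2,0,1 for degrees 0…4.
(1 - 2t)² has coefficients 1,-4,4,0,0,0,0,0 for degrees 0…7.
Multiplying by (1 + 2t + t²) gives running coefficients 1,-2,-3,4,4,0,0,0 for degrees 0…7.
Finally multiplying by (1 + 3t)², the product of all factors after the first has coefficients 1,4,-6,-32,1,60,36,0 for degrees 0…7.
[t⁷] = 1·0 + 2·60 + 1·(-32) = 88.

88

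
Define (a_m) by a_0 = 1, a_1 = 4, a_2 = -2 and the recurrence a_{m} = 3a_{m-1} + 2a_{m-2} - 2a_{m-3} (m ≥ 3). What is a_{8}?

-1376

The ordinary generating function has denominator 1 - 3x - 2x^2 + 2x^3.
Iterating the recurrence: a_0,…,a_{8} = 1, 4, -2, 0, -12, -32, -120, -400, -1376.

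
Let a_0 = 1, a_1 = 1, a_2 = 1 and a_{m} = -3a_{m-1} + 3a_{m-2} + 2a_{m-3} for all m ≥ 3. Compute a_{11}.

The ordinary generating function has denominator 1 + 3y - 3y^2 - 2y^3.
Iterating the recurrence: a_0,…,a_{11} = 1, 1, 1, 2, -1, 11, -32, 127, -455, 1682, -6157, 22607.

22607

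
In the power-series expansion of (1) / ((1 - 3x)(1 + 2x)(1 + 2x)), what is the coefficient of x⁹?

4915

The denominator gives the recurrence a_n = −a_(n−1) + 8a_(n−2) + 12a_(n−3) for n ≥ 3; the numerator fixes a_0 = 1, a_1 = -1, a_2 = 9.
Iterating: 1, -1, 9, -5, 65, 3, 457, 347, 3345, 4915, so a_9 = 4915.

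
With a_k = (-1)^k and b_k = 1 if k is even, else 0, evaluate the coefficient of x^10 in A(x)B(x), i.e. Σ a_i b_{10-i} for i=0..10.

The convolution is the t^10 coefficient of A(t)B(t).
Σ = 1·1 − 1·0 + 1·1 − 1·0 + 1·1 − 1·0 + 1·1 − 1·0 + 1·1 − 1·0 + 1·1 = 6.

6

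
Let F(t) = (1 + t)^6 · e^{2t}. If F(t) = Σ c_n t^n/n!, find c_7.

261536

The EGF product rule gives c_7 = Σ_{k_1+k_2=7} C(7; k_1,k_2) · ∏ g_i(k_i), where (1+t)^6 gives the falling factorial (6)_k; e^{2t} gives (2)^k.
g_1(k) for k = 0…7: 1, 6, 30, 120, 360, 720, 720, 0.
g_2(k) for k = 0…7: 1, 2, 4, 8, 16, 32, 64, 128.
c_7 = Σ_k C(7,k)·g_1(k)·g_2(7−k) = 1·1·128 + 7·6·64 + 21·30·32 + 35·120·16 + 35·360·8 + 21·720·4 + 7·720·2 = 128 + 2688 + 20160 + 67200 + 100800 + 60480 + 10080 = 261536.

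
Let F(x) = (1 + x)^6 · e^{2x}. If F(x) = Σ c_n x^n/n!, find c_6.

The EGF product rule gives c_6 = Σ_{k_1+k_2=6} C(6; k_1,k_2) · ∏ g_i(k_i), where (1+x)^6 gives the falling factorial (6)_k; e^{2x} gives (2)^k.
g_1(k) for k = 0…6: 1, 6, 30, 120, 360, 720, 720.
g_2(k) for k = 0…6: 1, 2, 4, 8, 16, 32, 64.
c_6 = Σ_k C(6,k)·g_1(k)·g_2(6−k) = 1·1·64 + 6·6·32 + 15·30·16 + 20·120·8 + 15·360·4 + 6·720·2 + 1·720·1 = 64 + 1152 + 7200 + 19200 + 21600 + 8640 + 720 = 58576.

58576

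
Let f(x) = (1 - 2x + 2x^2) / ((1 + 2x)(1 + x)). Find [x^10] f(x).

The denominator gives the recurrence a_n = −3a_(n−1) − 2a_(n−2) for n ≥ 3; the numerator fixes a_0 = 1, a_1 = -5, a_2 = 15.
Iterating: 1, -5, 15, -35, 75, -155, 315, -635, 1275, -2555, 5115, so a_10 = 5115.

5115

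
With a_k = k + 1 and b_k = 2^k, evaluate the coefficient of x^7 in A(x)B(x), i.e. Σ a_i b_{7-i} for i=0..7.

Write out a_i and b_{7-i} for i = 0,…,7 and sum the products.
Σ = 1·128 + 2·64 + 3·32 + 4·16 + 5·8 + 6·4 + 7·2 + 8·1 = 502.

502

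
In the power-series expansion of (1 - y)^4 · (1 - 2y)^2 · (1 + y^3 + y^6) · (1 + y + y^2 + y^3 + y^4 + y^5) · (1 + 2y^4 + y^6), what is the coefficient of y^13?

5

(1 - y)^4 has coefficients 1,-4,6,-4,1 for degrees 0…4.
(1 - 2y)^2 has coefficients 1,-4,4,0,0,0,0,0,0,0,0,0,0,0 for degrees 0…13.
Multiplying by (1 + y^3 + y^6) gives running coefficients 1,-4,4,1,-4,4,1,-4,4,0,0,0,0,0 for degrees 0…13.
Multiplying by (1 + y + y^2 + y^3 + y^4 + y^5) gives running coefficients 1,-3,1,2,-2,2,2,2,2,1,5,1,0,4 for degrees 0…13.
Finally multiplying by (1 + 2y^4 + y^6), the product of all factors after the first has coefficients 1,-3,1,2,0,-4,5,3,-1,7,7,7,6,8 for degrees 0…13.
[y^13] = 1·8 − 4·6 + 6·7 − 4·7 + 1·7 = 5.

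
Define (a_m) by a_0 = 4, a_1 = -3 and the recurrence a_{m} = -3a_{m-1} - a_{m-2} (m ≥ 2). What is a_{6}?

The ordinary generating function has denominator 1 + 3t + t^2.
Iterating the recurrence: a_0,…,a_{6} = 4, -3, 5, -12, 31, -81, 212.

212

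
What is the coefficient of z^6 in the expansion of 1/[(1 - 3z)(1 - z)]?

1093

Partial fractions give a closed form: a_n = (3/2)·3^n + (-1/2)·1^n.
At n = 6: a_6 = 1093.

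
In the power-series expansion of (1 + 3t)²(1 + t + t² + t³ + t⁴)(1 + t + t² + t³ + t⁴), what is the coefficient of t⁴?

(1 + 3t)² has coefficients 1,6,9 for degrees 0…2.
(1 + t + t² + t³ + t⁴) has coefficients 1,1,1,1,1 for degrees 0…4.
Finally multiplying by (1 + t + t² + t³ + t⁴), the product of all factors after the first has coefficients 1,2,3,4,5 for degrees 0…4.
[t⁴] = 1·5 + 6·4 + 9·3 = 56.

56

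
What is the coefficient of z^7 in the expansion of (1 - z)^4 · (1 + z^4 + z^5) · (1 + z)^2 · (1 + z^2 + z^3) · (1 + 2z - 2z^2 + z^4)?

7

(1 - z)^4 has coefficients 1,-4,6,-4,1 for degrees 0…4.
(1 + z^4 + z^5) has coefficients 1,0,0,0,1,1,0,0 for degrees 0…7.
Multiplying by (1 + z)^2 gives running coefficients 1,2,1,0,1,3,3,1 for degrees 0…7.
Multiplying by (1 + z^2 + z^3) gives running coefficients 1,2,2,3,4,4,4,5 for degrees 0…7.
Finally multiplying by (1 + 2z - 2z^2 + z^4), the product of all factors after the first has coefficients 1,4,4,3,7,8,6,8 for degrees 0…7.
[z^7] = 1·8 − 4·6 + 6·8 − 4·7 + 1·3 = 7.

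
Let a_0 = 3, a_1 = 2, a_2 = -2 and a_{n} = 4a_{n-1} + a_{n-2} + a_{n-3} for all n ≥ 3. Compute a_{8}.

-4172

The ordinary generating function has denominator 1 - 4x - x^2 - x^3.
Iterating the recurrence: a_0,…,a_{8} = 3, 2, -2, -3, -12, -53, -227, -973, -4172.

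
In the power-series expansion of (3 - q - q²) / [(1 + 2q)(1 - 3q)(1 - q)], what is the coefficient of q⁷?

Partial fractions give a closed form: a_n = (13/15)·(-2)^n + (23/10)·3^n + (-1/6)·1^n.
At n = 7: a_7 = 4919.

4919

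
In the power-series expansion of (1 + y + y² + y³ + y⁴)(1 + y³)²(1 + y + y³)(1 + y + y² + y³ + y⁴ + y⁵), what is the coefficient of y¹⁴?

(1 + y + y² + y³ + y⁴) has coefficients 1,1,1,1,1 for degrees 0…4.
(1 + y³)² has coefficients 1,0,0,2,0,0,1,0,0,0,0,0,0,0,0 for degrees 0…14.
Multiplying by (1 + y + y³) gives running coefficients 1,1,0,3,2,0,3,1,0,1,0,0,0,0,0 for degrees 0…14.
Finally multiplying by (1 + y + y² + y³ + y⁴ + y⁵), the product of all factors after the first has coefficients 1,2,2,5,7,7,9,9,9,7,5,5,2,1,1 for degrees 0…14.
[y¹⁴] = 1·1 + 1·1 + 1·2 + 1·5 + 1·5 = 14.

14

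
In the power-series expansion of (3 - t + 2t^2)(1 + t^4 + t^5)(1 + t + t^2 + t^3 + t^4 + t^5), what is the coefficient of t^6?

(3 - t + 2t^2) has coefficients 3,-1,2 for degrees 0…2.
(1 + t^4 + t^5) has coefficients 1,0,0,0,1,1,0 for degrees 0…6.
Finally multiplying by (1 + t + t^2 + t^3 + t^4 + t^5), the product of all factors after the first has coefficients 1,1,1,1,2,3,2 for degrees 0…6.
[t^6] = 3·2 − 1·3 + 2·2 = 7.

7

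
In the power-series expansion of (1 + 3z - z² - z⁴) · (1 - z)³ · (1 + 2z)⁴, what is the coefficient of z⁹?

(1 + 3z - z² - z⁴) has coefficients 1,3,-1,0,-1 for degrees 0…4.
(1 - z)³ has coefficients 1,-3,3,-1,0,0,0,0,0,0 for degrees 0…9.
Finally multiplying by (1 + 2z)⁴, the product of all factors after the first has coefficients 1,5,3,-17,-16,24,16,-16,0,0 for degrees 0…9.
[z⁹] = 1·0 + 3·0 − 1·(-16) − 1·24 = -8.

-8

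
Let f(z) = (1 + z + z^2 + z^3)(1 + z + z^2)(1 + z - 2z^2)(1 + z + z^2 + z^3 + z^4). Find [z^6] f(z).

-2

(1 + z + z^2 + z^3) has coefficients 1,1,1,1 for degrees 0…3.
(1 + z + z^2) has coefficients 1,1,1,0,0,0,0 for degrees 0…6.
Multiplying by (1 + z - 2z^2) gives running coefficients 1,2,0,-1,-2,0,0 for degrees 0…6.
Finally multiplying by (1 + z + z^2 + z^3 + z^4), the product of all factors after the first has coefficients 1,3,3,2,0,-1,-3 for degrees 0…6.
[z^6] = 1·(-3) + 1·(-1) + 1·0 + 1·2 = -2.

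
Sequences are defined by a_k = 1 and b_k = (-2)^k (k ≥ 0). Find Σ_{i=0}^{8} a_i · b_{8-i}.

171

Write out a_i and b_{8-i} for i = 0,…,8 and sum the products.
Σ = 1·256 + 1·(-128) + 1·64 + 1·(-32) + 1·16 + 1·(-8) + 1·4 + 1·(-2) + 1·1 = 171.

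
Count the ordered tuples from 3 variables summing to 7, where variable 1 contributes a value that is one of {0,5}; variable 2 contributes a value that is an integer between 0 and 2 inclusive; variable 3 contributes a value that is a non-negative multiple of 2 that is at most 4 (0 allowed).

2

The generating function for the choices is (1 + y⁵)·(1 + y + y²)·(1 + y² + y⁴); the count is [y⁷].
(1 + y⁵) has coefficients 1,0,0,0,0,1 for degrees 0…5.
(1 + y + y²) has coefficients 1,1,1,0,0,0,0,0 for degrees 0…7.
Finally multiplying by (1 + y² + y⁴), the product of all factors after the first has coefficients 1,1,2,1,2,1,1,0 for degrees 0…7.
[y⁷] = 1·0 + 1·2 = 2.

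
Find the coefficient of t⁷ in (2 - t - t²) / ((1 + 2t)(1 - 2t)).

The denominator gives the recurrence a_n = 4a_(n−2) for n ≥ 3; the numerator fixes a_0 = 2, a_1 = -1, a_2 = 7.
Iterating: 2, -1, 7, -4, 28, -16, 112, -64, so a_7 = -64.

-64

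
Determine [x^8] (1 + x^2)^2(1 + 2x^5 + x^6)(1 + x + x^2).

7

(1 + x^2)^2 has coefficients 1,0,2,0,1 for degrees 0…4.
(1 + 2x^5 + x^6) has coefficients 1,0,0,0,0,2,1,0,0 for degrees 0…8.
Finally multiplying by (1 + x + x^2), the product of all factors after the first has coefficients 1,1,1,0,0,2,3,3,1 for degrees 0…8.
[x^8] = 1·1 + 2·3 + 1·0 = 7.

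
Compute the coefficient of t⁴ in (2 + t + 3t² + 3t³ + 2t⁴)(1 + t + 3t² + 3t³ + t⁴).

19

(2 + t + 3t² + 3t³ + 2t⁴) has coefficients 2,1,3,3,2 for degrees 0…4.
(1 + t + 3t² + 3t³ + t⁴) has coefficients 1,1,3,3,1 for degrees 0…4.
[t⁴] = 2·1 + 1·3 + 3·3 + 3·1 + 2·1 = 19.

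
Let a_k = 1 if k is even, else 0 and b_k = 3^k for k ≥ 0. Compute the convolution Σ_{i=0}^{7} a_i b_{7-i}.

2460

Write out a_i and b_{7-i} for i = 0,…,7 and sum the products.
Σ = 1·2187 + 0·729 + 1·243 + 0·81 + 1·27 + 0·9 + 1·3 + 0·1 = 2460.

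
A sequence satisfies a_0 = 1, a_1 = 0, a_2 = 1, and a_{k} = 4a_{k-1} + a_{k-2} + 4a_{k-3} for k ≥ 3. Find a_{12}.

The ordinary generating function has denominator 1 - 4t - t^2 - 4t^3.
Iterating the recurrence: a_0,…,a_{12} = 1, 0, 1, 8, 33, 144, 641, 2840, 12577, 55712, 246785, 1093160, 4842273.

4842273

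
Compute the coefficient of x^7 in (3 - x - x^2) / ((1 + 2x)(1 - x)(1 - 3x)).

4919

The denominator gives the recurrence a_n = 2a_(n−1) + 5a_(n−2) − 6a_(n−3) for n ≥ 3; the numerator fixes a_0 = 3, a_1 = 5, a_2 = 24.
Iterating: 3, 5, 24, 55, 200, 531, 1732, 4919, so a_7 = 4919.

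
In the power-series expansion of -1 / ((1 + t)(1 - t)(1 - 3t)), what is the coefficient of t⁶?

Partial fractions give a closed form: a_n = (-1/8)·(-1)^n + (1/4)·1^n + (-9/8)·3^n.
At n = 6: a_6 = -820.

-820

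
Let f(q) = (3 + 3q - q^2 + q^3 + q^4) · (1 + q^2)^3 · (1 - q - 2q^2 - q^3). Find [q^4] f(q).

(3 + 3q - q^2 + q^3 + q^4) has coefficients 3,3,-1,1,1 for degrees 0…4.
(1 + q^2)^3 has coefficients 1,0,3,0,3 for degrees 0…4.
Finally multiplying by (1 - q - 2q^2 - q^3), the product of all factors after the first has coefficients 1,-1,1,-4,-3 for degrees 0…4.
[q^4] = 3·(-3) + 3·(-4) − 1·1 + 1·(-1) + 1·1 = -22.

-22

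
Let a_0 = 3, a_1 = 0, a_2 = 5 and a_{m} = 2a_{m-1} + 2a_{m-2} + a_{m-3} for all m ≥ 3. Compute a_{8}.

2333

The ordinary generating function has denominator 1 - 2y - 2y^2 - y^3.
Iterating the recurrence: a_0,…,a_{8} = 3, 0, 5, 13, 36, 103, 291, 824, 2333.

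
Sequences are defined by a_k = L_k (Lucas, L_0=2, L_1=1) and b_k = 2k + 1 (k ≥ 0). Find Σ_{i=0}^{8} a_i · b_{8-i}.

496

The convolution is the t^8 coefficient of A(t)B(t).
Σ = 2·17 + 1·15 + 3·13 + 4·11 + 7·9 + 11·7 + 18·5 + 29·3 + 47·1 = 496.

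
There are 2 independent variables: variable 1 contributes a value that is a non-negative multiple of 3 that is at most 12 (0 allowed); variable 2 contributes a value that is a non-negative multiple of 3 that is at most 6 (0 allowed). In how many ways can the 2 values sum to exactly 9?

3

The generating function for the choices is (1 + y^3 + y^6 + y^9 + y^12)·(1 + y^3 + y^6); the count is [y^9].
(1 + y^3 + y^6 + y^9 + y^12) has coefficients 1,0,0,1,0,0,1,0,0,1 for degrees 0…9.
(1 + y^3 + y^6) has coefficients 1,0,0,1,0,0,1,0,0,0 for degrees 0…9.
[y^9] = 1·0 + 1·1 + 1·1 + 1·1 = 3.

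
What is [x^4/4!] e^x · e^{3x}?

256

The EGF product rule gives c_4 = Σ_{k_1+k_2=4} C(4; k_1,k_2) · ∏ g_i(k_i), where e^x gives (1)^k; e^{3x} gives (3)^k.
g_1(k) for k = 0…4: 1, 1, 1, 1, 1.
g_2(k) for k = 0…4: 1, 3, 9, 27, 81.
c_4 = Σ_k C(4,k)·g_1(k)·g_2(4−k) = 1·1·81 + 4·1·27 + 6·1·9 + 4·1·3 + 1·1·1 = 81 + 108 + 54 + 12 + 1 = 256.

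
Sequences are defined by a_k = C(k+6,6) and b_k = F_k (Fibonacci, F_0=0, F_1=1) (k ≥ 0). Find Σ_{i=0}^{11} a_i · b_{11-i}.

38403

This is [x^11] in the product of the two ordinary generating functions.
Σ = 1·89 + 7·55 + 28·34 + 84·21 + 210·13 + 462·8 + 924·5 + 1716·3 + 3003·2 + 5005·1 + 8008·1 + 12376·0 = 38403.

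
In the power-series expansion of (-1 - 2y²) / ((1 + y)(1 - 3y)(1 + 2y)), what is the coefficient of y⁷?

-1050

Partial fractions give a closed form: a_n = (3/4)·(-1)^n + (-11/20)·3^n + (-6/5)·(-2)^n.
At n = 7: a_7 = -1050.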